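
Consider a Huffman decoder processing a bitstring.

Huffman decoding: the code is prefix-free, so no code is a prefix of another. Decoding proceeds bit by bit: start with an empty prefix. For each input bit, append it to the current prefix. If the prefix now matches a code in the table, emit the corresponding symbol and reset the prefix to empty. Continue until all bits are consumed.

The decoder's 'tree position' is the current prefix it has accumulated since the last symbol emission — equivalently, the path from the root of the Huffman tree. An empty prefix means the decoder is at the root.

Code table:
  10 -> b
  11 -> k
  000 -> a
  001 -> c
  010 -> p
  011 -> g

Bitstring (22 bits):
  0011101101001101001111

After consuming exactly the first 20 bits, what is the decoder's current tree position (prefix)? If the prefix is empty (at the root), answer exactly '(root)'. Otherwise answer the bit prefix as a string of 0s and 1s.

Answer: (root)

Derivation:
Bit 0: prefix='0' (no match yet)
Bit 1: prefix='00' (no match yet)
Bit 2: prefix='001' -> emit 'c', reset
Bit 3: prefix='1' (no match yet)
Bit 4: prefix='11' -> emit 'k', reset
Bit 5: prefix='0' (no match yet)
Bit 6: prefix='01' (no match yet)
Bit 7: prefix='011' -> emit 'g', reset
Bit 8: prefix='0' (no match yet)
Bit 9: prefix='01' (no match yet)
Bit 10: prefix='010' -> emit 'p', reset
Bit 11: prefix='0' (no match yet)
Bit 12: prefix='01' (no match yet)
Bit 13: prefix='011' -> emit 'g', reset
Bit 14: prefix='0' (no match yet)
Bit 15: prefix='01' (no match yet)
Bit 16: prefix='010' -> emit 'p', reset
Bit 17: prefix='0' (no match yet)
Bit 18: prefix='01' (no match yet)
Bit 19: prefix='011' -> emit 'g', reset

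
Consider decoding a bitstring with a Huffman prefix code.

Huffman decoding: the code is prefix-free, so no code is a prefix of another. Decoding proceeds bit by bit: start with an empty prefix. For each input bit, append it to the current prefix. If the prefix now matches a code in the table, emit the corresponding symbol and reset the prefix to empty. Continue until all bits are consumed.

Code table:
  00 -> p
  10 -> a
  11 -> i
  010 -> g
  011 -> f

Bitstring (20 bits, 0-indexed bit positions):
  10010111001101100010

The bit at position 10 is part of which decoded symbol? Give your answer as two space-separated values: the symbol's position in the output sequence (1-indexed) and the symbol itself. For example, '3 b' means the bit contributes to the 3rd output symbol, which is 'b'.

Bit 0: prefix='1' (no match yet)
Bit 1: prefix='10' -> emit 'a', reset
Bit 2: prefix='0' (no match yet)
Bit 3: prefix='01' (no match yet)
Bit 4: prefix='010' -> emit 'g', reset
Bit 5: prefix='1' (no match yet)
Bit 6: prefix='11' -> emit 'i', reset
Bit 7: prefix='1' (no match yet)
Bit 8: prefix='10' -> emit 'a', reset
Bit 9: prefix='0' (no match yet)
Bit 10: prefix='01' (no match yet)
Bit 11: prefix='011' -> emit 'f', reset
Bit 12: prefix='0' (no match yet)
Bit 13: prefix='01' (no match yet)
Bit 14: prefix='011' -> emit 'f', reset

Answer: 5 f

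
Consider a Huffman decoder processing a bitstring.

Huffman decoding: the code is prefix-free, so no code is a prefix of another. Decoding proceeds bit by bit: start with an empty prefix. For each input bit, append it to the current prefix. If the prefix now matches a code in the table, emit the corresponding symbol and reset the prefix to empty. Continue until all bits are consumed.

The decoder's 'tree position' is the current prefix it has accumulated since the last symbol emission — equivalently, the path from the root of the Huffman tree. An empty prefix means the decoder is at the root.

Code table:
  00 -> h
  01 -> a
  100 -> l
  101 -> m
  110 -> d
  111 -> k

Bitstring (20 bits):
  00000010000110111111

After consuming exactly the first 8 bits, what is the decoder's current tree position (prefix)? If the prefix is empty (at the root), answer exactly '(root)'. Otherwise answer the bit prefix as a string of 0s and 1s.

Bit 0: prefix='0' (no match yet)
Bit 1: prefix='00' -> emit 'h', reset
Bit 2: prefix='0' (no match yet)
Bit 3: prefix='00' -> emit 'h', reset
Bit 4: prefix='0' (no match yet)
Bit 5: prefix='00' -> emit 'h', reset
Bit 6: prefix='1' (no match yet)
Bit 7: prefix='10' (no match yet)

Answer: 10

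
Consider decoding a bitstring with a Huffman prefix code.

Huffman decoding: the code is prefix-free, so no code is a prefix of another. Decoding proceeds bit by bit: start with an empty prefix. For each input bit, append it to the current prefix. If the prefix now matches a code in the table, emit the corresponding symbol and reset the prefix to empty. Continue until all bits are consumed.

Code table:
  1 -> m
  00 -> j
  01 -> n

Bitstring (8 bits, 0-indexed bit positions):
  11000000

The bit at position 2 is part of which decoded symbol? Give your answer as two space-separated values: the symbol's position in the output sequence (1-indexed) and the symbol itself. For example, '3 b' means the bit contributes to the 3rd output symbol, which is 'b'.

Answer: 3 j

Derivation:
Bit 0: prefix='1' -> emit 'm', reset
Bit 1: prefix='1' -> emit 'm', reset
Bit 2: prefix='0' (no match yet)
Bit 3: prefix='00' -> emit 'j', reset
Bit 4: prefix='0' (no match yet)
Bit 5: prefix='00' -> emit 'j', reset
Bit 6: prefix='0' (no match yet)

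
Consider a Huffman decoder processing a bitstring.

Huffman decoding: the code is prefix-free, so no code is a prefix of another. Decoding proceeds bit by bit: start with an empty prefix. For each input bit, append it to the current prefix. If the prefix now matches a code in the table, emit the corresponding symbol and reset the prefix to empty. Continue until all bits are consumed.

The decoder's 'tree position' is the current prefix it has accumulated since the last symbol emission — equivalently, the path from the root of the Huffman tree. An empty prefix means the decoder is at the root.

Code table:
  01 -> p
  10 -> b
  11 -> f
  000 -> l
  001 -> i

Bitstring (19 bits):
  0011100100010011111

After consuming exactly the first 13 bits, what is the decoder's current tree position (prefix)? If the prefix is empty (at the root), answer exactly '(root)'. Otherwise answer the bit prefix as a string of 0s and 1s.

Bit 0: prefix='0' (no match yet)
Bit 1: prefix='00' (no match yet)
Bit 2: prefix='001' -> emit 'i', reset
Bit 3: prefix='1' (no match yet)
Bit 4: prefix='11' -> emit 'f', reset
Bit 5: prefix='0' (no match yet)
Bit 6: prefix='00' (no match yet)
Bit 7: prefix='001' -> emit 'i', reset
Bit 8: prefix='0' (no match yet)
Bit 9: prefix='00' (no match yet)
Bit 10: prefix='000' -> emit 'l', reset
Bit 11: prefix='1' (no match yet)
Bit 12: prefix='10' -> emit 'b', reset

Answer: (root)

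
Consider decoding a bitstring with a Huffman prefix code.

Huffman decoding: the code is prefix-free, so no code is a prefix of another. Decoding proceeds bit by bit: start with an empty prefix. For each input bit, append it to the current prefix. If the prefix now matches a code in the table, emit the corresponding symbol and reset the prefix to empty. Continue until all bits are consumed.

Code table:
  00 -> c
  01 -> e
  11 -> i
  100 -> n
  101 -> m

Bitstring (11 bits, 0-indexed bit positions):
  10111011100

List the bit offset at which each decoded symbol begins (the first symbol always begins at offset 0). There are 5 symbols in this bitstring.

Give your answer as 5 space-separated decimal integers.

Bit 0: prefix='1' (no match yet)
Bit 1: prefix='10' (no match yet)
Bit 2: prefix='101' -> emit 'm', reset
Bit 3: prefix='1' (no match yet)
Bit 4: prefix='11' -> emit 'i', reset
Bit 5: prefix='0' (no match yet)
Bit 6: prefix='01' -> emit 'e', reset
Bit 7: prefix='1' (no match yet)
Bit 8: prefix='11' -> emit 'i', reset
Bit 9: prefix='0' (no match yet)
Bit 10: prefix='00' -> emit 'c', reset

Answer: 0 3 5 7 9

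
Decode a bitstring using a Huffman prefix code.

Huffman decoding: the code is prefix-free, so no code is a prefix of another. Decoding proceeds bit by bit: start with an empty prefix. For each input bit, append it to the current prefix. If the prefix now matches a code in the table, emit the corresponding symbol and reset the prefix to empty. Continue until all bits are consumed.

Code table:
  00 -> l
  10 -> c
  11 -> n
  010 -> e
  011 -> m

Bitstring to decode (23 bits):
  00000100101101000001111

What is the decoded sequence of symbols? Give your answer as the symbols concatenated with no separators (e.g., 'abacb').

Bit 0: prefix='0' (no match yet)
Bit 1: prefix='00' -> emit 'l', reset
Bit 2: prefix='0' (no match yet)
Bit 3: prefix='00' -> emit 'l', reset
Bit 4: prefix='0' (no match yet)
Bit 5: prefix='01' (no match yet)
Bit 6: prefix='010' -> emit 'e', reset
Bit 7: prefix='0' (no match yet)
Bit 8: prefix='01' (no match yet)
Bit 9: prefix='010' -> emit 'e', reset
Bit 10: prefix='1' (no match yet)
Bit 11: prefix='11' -> emit 'n', reset
Bit 12: prefix='0' (no match yet)
Bit 13: prefix='01' (no match yet)
Bit 14: prefix='010' -> emit 'e', reset
Bit 15: prefix='0' (no match yet)
Bit 16: prefix='00' -> emit 'l', reset
Bit 17: prefix='0' (no match yet)
Bit 18: prefix='00' -> emit 'l', reset
Bit 19: prefix='1' (no match yet)
Bit 20: prefix='11' -> emit 'n', reset
Bit 21: prefix='1' (no match yet)
Bit 22: prefix='11' -> emit 'n', reset

Answer: lleenellnn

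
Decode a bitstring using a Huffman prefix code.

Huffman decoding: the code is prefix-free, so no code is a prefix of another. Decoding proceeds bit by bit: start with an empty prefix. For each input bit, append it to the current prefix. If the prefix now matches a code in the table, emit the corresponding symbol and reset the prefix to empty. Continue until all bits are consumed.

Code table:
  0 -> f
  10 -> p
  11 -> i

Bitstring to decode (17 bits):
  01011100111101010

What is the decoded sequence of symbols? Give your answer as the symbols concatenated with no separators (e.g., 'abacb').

Answer: fpipfiifpp

Derivation:
Bit 0: prefix='0' -> emit 'f', reset
Bit 1: prefix='1' (no match yet)
Bit 2: prefix='10' -> emit 'p', reset
Bit 3: prefix='1' (no match yet)
Bit 4: prefix='11' -> emit 'i', reset
Bit 5: prefix='1' (no match yet)
Bit 6: prefix='10' -> emit 'p', reset
Bit 7: prefix='0' -> emit 'f', reset
Bit 8: prefix='1' (no match yet)
Bit 9: prefix='11' -> emit 'i', reset
Bit 10: prefix='1' (no match yet)
Bit 11: prefix='11' -> emit 'i', reset
Bit 12: prefix='0' -> emit 'f', reset
Bit 13: prefix='1' (no match yet)
Bit 14: prefix='10' -> emit 'p', reset
Bit 15: prefix='1' (no match yet)
Bit 16: prefix='10' -> emit 'p', reset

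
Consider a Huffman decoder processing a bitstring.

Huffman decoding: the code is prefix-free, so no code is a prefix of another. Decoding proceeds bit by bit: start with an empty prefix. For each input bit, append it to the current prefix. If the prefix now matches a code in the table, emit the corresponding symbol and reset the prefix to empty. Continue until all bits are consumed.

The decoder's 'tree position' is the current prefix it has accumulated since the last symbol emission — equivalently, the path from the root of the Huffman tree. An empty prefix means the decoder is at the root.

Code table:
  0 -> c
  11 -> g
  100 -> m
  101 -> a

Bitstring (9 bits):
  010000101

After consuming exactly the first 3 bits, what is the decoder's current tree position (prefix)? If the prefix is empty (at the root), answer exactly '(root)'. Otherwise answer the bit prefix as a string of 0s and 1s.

Bit 0: prefix='0' -> emit 'c', reset
Bit 1: prefix='1' (no match yet)
Bit 2: prefix='10' (no match yet)

Answer: 10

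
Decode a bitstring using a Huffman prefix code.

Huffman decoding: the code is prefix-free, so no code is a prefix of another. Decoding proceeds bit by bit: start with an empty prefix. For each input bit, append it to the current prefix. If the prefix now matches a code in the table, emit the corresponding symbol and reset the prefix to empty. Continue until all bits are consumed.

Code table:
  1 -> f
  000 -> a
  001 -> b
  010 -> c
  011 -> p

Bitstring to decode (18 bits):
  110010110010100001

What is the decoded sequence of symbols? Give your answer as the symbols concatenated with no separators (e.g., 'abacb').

Answer: ffbpbcaf

Derivation:
Bit 0: prefix='1' -> emit 'f', reset
Bit 1: prefix='1' -> emit 'f', reset
Bit 2: prefix='0' (no match yet)
Bit 3: prefix='00' (no match yet)
Bit 4: prefix='001' -> emit 'b', reset
Bit 5: prefix='0' (no match yet)
Bit 6: prefix='01' (no match yet)
Bit 7: prefix='011' -> emit 'p', reset
Bit 8: prefix='0' (no match yet)
Bit 9: prefix='00' (no match yet)
Bit 10: prefix='001' -> emit 'b', reset
Bit 11: prefix='0' (no match yet)
Bit 12: prefix='01' (no match yet)
Bit 13: prefix='010' -> emit 'c', reset
Bit 14: prefix='0' (no match yet)
Bit 15: prefix='00' (no match yet)
Bit 16: prefix='000' -> emit 'a', reset
Bit 17: prefix='1' -> emit 'f', reset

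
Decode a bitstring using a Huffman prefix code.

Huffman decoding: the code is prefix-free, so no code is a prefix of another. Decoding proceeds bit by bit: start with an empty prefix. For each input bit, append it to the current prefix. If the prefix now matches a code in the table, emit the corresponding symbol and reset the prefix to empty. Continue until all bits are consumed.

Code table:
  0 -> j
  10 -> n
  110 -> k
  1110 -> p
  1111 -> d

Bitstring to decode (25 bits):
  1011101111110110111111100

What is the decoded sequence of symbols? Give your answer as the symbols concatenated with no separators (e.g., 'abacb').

Answer: npdkkdpj

Derivation:
Bit 0: prefix='1' (no match yet)
Bit 1: prefix='10' -> emit 'n', reset
Bit 2: prefix='1' (no match yet)
Bit 3: prefix='11' (no match yet)
Bit 4: prefix='111' (no match yet)
Bit 5: prefix='1110' -> emit 'p', reset
Bit 6: prefix='1' (no match yet)
Bit 7: prefix='11' (no match yet)
Bit 8: prefix='111' (no match yet)
Bit 9: prefix='1111' -> emit 'd', reset
Bit 10: prefix='1' (no match yet)
Bit 11: prefix='11' (no match yet)
Bit 12: prefix='110' -> emit 'k', reset
Bit 13: prefix='1' (no match yet)
Bit 14: prefix='11' (no match yet)
Bit 15: prefix='110' -> emit 'k', reset
Bit 16: prefix='1' (no match yet)
Bit 17: prefix='11' (no match yet)
Bit 18: prefix='111' (no match yet)
Bit 19: prefix='1111' -> emit 'd', reset
Bit 20: prefix='1' (no match yet)
Bit 21: prefix='11' (no match yet)
Bit 22: prefix='111' (no match yet)
Bit 23: prefix='1110' -> emit 'p', reset
Bit 24: prefix='0' -> emit 'j', reset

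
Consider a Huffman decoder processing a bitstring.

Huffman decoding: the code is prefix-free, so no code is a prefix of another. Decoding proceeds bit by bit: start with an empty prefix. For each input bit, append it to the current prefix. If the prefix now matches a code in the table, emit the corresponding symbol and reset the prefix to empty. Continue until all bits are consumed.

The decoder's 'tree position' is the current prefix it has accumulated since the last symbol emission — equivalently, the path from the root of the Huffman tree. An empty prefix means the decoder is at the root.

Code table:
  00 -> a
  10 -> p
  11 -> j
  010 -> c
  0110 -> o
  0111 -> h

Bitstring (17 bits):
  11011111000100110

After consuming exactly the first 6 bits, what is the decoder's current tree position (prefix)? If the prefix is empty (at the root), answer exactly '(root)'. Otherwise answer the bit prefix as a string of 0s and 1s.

Bit 0: prefix='1' (no match yet)
Bit 1: prefix='11' -> emit 'j', reset
Bit 2: prefix='0' (no match yet)
Bit 3: prefix='01' (no match yet)
Bit 4: prefix='011' (no match yet)
Bit 5: prefix='0111' -> emit 'h', reset

Answer: (root)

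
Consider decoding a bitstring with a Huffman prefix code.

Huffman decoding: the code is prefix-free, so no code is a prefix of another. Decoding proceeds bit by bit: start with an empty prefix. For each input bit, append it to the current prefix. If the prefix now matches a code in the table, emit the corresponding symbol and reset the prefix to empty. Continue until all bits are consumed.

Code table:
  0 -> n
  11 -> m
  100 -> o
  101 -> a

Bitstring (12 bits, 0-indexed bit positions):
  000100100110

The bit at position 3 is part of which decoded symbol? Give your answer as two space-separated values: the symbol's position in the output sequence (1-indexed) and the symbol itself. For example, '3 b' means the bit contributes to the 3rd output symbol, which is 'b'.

Bit 0: prefix='0' -> emit 'n', reset
Bit 1: prefix='0' -> emit 'n', reset
Bit 2: prefix='0' -> emit 'n', reset
Bit 3: prefix='1' (no match yet)
Bit 4: prefix='10' (no match yet)
Bit 5: prefix='100' -> emit 'o', reset
Bit 6: prefix='1' (no match yet)
Bit 7: prefix='10' (no match yet)

Answer: 4 o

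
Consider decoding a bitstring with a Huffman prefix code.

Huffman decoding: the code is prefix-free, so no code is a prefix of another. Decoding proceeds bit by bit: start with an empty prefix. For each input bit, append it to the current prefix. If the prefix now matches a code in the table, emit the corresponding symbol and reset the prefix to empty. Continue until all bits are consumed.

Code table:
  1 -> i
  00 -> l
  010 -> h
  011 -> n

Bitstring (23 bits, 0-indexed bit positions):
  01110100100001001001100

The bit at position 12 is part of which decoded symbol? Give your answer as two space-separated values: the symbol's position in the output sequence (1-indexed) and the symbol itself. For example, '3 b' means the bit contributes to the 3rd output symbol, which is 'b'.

Answer: 6 h

Derivation:
Bit 0: prefix='0' (no match yet)
Bit 1: prefix='01' (no match yet)
Bit 2: prefix='011' -> emit 'n', reset
Bit 3: prefix='1' -> emit 'i', reset
Bit 4: prefix='0' (no match yet)
Bit 5: prefix='01' (no match yet)
Bit 6: prefix='010' -> emit 'h', reset
Bit 7: prefix='0' (no match yet)
Bit 8: prefix='01' (no match yet)
Bit 9: prefix='010' -> emit 'h', reset
Bit 10: prefix='0' (no match yet)
Bit 11: prefix='00' -> emit 'l', reset
Bit 12: prefix='0' (no match yet)
Bit 13: prefix='01' (no match yet)
Bit 14: prefix='010' -> emit 'h', reset
Bit 15: prefix='0' (no match yet)
Bit 16: prefix='01' (no match yet)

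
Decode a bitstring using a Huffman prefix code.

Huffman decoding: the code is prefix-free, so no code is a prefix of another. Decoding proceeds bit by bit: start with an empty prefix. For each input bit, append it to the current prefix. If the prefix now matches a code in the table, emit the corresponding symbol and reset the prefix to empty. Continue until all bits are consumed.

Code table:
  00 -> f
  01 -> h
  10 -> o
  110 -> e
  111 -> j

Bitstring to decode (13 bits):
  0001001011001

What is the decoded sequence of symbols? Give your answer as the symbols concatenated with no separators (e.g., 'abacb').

Answer: fhfoeh

Derivation:
Bit 0: prefix='0' (no match yet)
Bit 1: prefix='00' -> emit 'f', reset
Bit 2: prefix='0' (no match yet)
Bit 3: prefix='01' -> emit 'h', reset
Bit 4: prefix='0' (no match yet)
Bit 5: prefix='00' -> emit 'f', reset
Bit 6: prefix='1' (no match yet)
Bit 7: prefix='10' -> emit 'o', reset
Bit 8: prefix='1' (no match yet)
Bit 9: prefix='11' (no match yet)
Bit 10: prefix='110' -> emit 'e', reset
Bit 11: prefix='0' (no match yet)
Bit 12: prefix='01' -> emit 'h', reset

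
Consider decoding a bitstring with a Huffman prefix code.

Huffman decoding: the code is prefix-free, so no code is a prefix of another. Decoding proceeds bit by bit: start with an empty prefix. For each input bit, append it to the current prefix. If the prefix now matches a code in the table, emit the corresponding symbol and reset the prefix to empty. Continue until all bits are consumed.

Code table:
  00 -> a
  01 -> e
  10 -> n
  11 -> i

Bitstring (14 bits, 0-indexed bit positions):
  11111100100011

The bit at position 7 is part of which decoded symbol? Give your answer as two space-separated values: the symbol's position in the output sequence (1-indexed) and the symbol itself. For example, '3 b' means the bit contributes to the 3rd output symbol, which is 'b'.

Bit 0: prefix='1' (no match yet)
Bit 1: prefix='11' -> emit 'i', reset
Bit 2: prefix='1' (no match yet)
Bit 3: prefix='11' -> emit 'i', reset
Bit 4: prefix='1' (no match yet)
Bit 5: prefix='11' -> emit 'i', reset
Bit 6: prefix='0' (no match yet)
Bit 7: prefix='00' -> emit 'a', reset
Bit 8: prefix='1' (no match yet)
Bit 9: prefix='10' -> emit 'n', reset
Bit 10: prefix='0' (no match yet)
Bit 11: prefix='00' -> emit 'a', reset

Answer: 4 a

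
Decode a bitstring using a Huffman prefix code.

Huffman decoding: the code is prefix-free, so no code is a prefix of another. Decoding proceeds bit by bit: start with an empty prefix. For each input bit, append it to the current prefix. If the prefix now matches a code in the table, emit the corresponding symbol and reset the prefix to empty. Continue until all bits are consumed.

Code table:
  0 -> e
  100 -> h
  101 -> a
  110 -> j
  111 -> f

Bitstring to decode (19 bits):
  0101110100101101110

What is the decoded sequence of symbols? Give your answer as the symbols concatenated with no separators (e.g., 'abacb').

Answer: eajhaaj

Derivation:
Bit 0: prefix='0' -> emit 'e', reset
Bit 1: prefix='1' (no match yet)
Bit 2: prefix='10' (no match yet)
Bit 3: prefix='101' -> emit 'a', reset
Bit 4: prefix='1' (no match yet)
Bit 5: prefix='11' (no match yet)
Bit 6: prefix='110' -> emit 'j', reset
Bit 7: prefix='1' (no match yet)
Bit 8: prefix='10' (no match yet)
Bit 9: prefix='100' -> emit 'h', reset
Bit 10: prefix='1' (no match yet)
Bit 11: prefix='10' (no match yet)
Bit 12: prefix='101' -> emit 'a', reset
Bit 13: prefix='1' (no match yet)
Bit 14: prefix='10' (no match yet)
Bit 15: prefix='101' -> emit 'a', reset
Bit 16: prefix='1' (no match yet)
Bit 17: prefix='11' (no match yet)
Bit 18: prefix='110' -> emit 'j', reset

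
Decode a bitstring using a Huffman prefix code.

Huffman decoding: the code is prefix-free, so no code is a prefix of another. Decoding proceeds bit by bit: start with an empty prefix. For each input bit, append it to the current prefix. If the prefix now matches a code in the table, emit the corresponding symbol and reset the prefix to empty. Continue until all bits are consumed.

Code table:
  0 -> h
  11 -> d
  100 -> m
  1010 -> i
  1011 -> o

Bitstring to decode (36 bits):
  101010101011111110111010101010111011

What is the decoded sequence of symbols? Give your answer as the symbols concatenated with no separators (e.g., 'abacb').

Answer: iioddoiioo

Derivation:
Bit 0: prefix='1' (no match yet)
Bit 1: prefix='10' (no match yet)
Bit 2: prefix='101' (no match yet)
Bit 3: prefix='1010' -> emit 'i', reset
Bit 4: prefix='1' (no match yet)
Bit 5: prefix='10' (no match yet)
Bit 6: prefix='101' (no match yet)
Bit 7: prefix='1010' -> emit 'i', reset
Bit 8: prefix='1' (no match yet)
Bit 9: prefix='10' (no match yet)
Bit 10: prefix='101' (no match yet)
Bit 11: prefix='1011' -> emit 'o', reset
Bit 12: prefix='1' (no match yet)
Bit 13: prefix='11' -> emit 'd', reset
Bit 14: prefix='1' (no match yet)
Bit 15: prefix='11' -> emit 'd', reset
Bit 16: prefix='1' (no match yet)
Bit 17: prefix='10' (no match yet)
Bit 18: prefix='101' (no match yet)
Bit 19: prefix='1011' -> emit 'o', reset
Bit 20: prefix='1' (no match yet)
Bit 21: prefix='10' (no match yet)
Bit 22: prefix='101' (no match yet)
Bit 23: prefix='1010' -> emit 'i', reset
Bit 24: prefix='1' (no match yet)
Bit 25: prefix='10' (no match yet)
Bit 26: prefix='101' (no match yet)
Bit 27: prefix='1010' -> emit 'i', reset
Bit 28: prefix='1' (no match yet)
Bit 29: prefix='10' (no match yet)
Bit 30: prefix='101' (no match yet)
Bit 31: prefix='1011' -> emit 'o', reset
Bit 32: prefix='1' (no match yet)
Bit 33: prefix='10' (no match yet)
Bit 34: prefix='101' (no match yet)
Bit 35: prefix='1011' -> emit 'o', reset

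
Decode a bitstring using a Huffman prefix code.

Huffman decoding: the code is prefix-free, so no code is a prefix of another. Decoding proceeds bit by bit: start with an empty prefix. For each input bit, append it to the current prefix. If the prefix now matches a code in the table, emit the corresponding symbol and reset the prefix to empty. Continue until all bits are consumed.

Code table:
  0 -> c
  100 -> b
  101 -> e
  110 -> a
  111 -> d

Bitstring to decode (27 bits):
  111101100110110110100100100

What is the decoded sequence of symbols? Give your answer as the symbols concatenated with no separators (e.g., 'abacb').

Answer: debaaabbb

Derivation:
Bit 0: prefix='1' (no match yet)
Bit 1: prefix='11' (no match yet)
Bit 2: prefix='111' -> emit 'd', reset
Bit 3: prefix='1' (no match yet)
Bit 4: prefix='10' (no match yet)
Bit 5: prefix='101' -> emit 'e', reset
Bit 6: prefix='1' (no match yet)
Bit 7: prefix='10' (no match yet)
Bit 8: prefix='100' -> emit 'b', reset
Bit 9: prefix='1' (no match yet)
Bit 10: prefix='11' (no match yet)
Bit 11: prefix='110' -> emit 'a', reset
Bit 12: prefix='1' (no match yet)
Bit 13: prefix='11' (no match yet)
Bit 14: prefix='110' -> emit 'a', reset
Bit 15: prefix='1' (no match yet)
Bit 16: prefix='11' (no match yet)
Bit 17: prefix='110' -> emit 'a', reset
Bit 18: prefix='1' (no match yet)
Bit 19: prefix='10' (no match yet)
Bit 20: prefix='100' -> emit 'b', reset
Bit 21: prefix='1' (no match yet)
Bit 22: prefix='10' (no match yet)
Bit 23: prefix='100' -> emit 'b', reset
Bit 24: prefix='1' (no match yet)
Bit 25: prefix='10' (no match yet)
Bit 26: prefix='100' -> emit 'b', reset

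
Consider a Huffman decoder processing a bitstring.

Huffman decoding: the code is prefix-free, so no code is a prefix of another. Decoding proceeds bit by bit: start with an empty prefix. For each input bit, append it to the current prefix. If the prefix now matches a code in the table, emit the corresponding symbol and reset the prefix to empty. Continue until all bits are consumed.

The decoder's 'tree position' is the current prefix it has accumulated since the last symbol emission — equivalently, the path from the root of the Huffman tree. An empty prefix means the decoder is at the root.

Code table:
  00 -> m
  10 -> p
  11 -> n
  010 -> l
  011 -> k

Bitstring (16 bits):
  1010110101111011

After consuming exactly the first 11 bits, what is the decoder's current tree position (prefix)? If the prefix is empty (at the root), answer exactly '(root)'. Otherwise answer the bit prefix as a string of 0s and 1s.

Answer: (root)

Derivation:
Bit 0: prefix='1' (no match yet)
Bit 1: prefix='10' -> emit 'p', reset
Bit 2: prefix='1' (no match yet)
Bit 3: prefix='10' -> emit 'p', reset
Bit 4: prefix='1' (no match yet)
Bit 5: prefix='11' -> emit 'n', reset
Bit 6: prefix='0' (no match yet)
Bit 7: prefix='01' (no match yet)
Bit 8: prefix='010' -> emit 'l', reset
Bit 9: prefix='1' (no match yet)
Bit 10: prefix='11' -> emit 'n', reset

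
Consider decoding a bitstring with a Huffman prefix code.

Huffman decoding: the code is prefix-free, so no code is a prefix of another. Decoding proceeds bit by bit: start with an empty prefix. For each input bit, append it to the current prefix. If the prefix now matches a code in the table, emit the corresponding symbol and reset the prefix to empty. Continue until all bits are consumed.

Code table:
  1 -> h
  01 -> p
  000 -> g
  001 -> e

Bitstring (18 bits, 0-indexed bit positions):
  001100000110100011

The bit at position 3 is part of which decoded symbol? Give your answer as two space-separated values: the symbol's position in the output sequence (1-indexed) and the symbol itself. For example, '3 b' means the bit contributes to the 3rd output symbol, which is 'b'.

Bit 0: prefix='0' (no match yet)
Bit 1: prefix='00' (no match yet)
Bit 2: prefix='001' -> emit 'e', reset
Bit 3: prefix='1' -> emit 'h', reset
Bit 4: prefix='0' (no match yet)
Bit 5: prefix='00' (no match yet)
Bit 6: prefix='000' -> emit 'g', reset
Bit 7: prefix='0' (no match yet)

Answer: 2 h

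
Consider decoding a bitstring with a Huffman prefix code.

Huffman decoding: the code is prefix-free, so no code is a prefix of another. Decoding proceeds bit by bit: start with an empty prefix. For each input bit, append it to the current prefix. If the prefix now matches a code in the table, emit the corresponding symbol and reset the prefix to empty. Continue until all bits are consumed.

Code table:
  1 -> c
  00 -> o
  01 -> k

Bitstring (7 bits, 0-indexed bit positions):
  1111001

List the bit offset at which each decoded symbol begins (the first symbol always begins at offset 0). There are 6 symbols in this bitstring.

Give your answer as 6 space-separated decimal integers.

Answer: 0 1 2 3 4 6

Derivation:
Bit 0: prefix='1' -> emit 'c', reset
Bit 1: prefix='1' -> emit 'c', reset
Bit 2: prefix='1' -> emit 'c', reset
Bit 3: prefix='1' -> emit 'c', reset
Bit 4: prefix='0' (no match yet)
Bit 5: prefix='00' -> emit 'o', reset
Bit 6: prefix='1' -> emit 'c', reset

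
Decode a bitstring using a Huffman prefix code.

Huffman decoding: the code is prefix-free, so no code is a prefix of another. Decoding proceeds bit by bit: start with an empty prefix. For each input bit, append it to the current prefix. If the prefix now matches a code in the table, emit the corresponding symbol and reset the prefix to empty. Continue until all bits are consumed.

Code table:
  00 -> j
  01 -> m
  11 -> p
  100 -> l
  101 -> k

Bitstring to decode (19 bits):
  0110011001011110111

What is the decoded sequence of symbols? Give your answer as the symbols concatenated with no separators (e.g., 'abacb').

Bit 0: prefix='0' (no match yet)
Bit 1: prefix='01' -> emit 'm', reset
Bit 2: prefix='1' (no match yet)
Bit 3: prefix='10' (no match yet)
Bit 4: prefix='100' -> emit 'l', reset
Bit 5: prefix='1' (no match yet)
Bit 6: prefix='11' -> emit 'p', reset
Bit 7: prefix='0' (no match yet)
Bit 8: prefix='00' -> emit 'j', reset
Bit 9: prefix='1' (no match yet)
Bit 10: prefix='10' (no match yet)
Bit 11: prefix='101' -> emit 'k', reset
Bit 12: prefix='1' (no match yet)
Bit 13: prefix='11' -> emit 'p', reset
Bit 14: prefix='1' (no match yet)
Bit 15: prefix='10' (no match yet)
Bit 16: prefix='101' -> emit 'k', reset
Bit 17: prefix='1' (no match yet)
Bit 18: prefix='11' -> emit 'p', reset

Answer: mlpjkpkp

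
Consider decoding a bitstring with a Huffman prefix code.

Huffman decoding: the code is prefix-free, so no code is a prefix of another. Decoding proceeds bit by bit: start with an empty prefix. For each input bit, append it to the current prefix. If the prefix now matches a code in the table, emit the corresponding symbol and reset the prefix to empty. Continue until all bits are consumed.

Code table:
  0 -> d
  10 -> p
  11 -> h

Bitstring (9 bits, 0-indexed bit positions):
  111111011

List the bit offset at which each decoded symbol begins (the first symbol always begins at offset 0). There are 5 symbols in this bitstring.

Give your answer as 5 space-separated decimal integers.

Bit 0: prefix='1' (no match yet)
Bit 1: prefix='11' -> emit 'h', reset
Bit 2: prefix='1' (no match yet)
Bit 3: prefix='11' -> emit 'h', reset
Bit 4: prefix='1' (no match yet)
Bit 5: prefix='11' -> emit 'h', reset
Bit 6: prefix='0' -> emit 'd', reset
Bit 7: prefix='1' (no match yet)
Bit 8: prefix='11' -> emit 'h', reset

Answer: 0 2 4 6 7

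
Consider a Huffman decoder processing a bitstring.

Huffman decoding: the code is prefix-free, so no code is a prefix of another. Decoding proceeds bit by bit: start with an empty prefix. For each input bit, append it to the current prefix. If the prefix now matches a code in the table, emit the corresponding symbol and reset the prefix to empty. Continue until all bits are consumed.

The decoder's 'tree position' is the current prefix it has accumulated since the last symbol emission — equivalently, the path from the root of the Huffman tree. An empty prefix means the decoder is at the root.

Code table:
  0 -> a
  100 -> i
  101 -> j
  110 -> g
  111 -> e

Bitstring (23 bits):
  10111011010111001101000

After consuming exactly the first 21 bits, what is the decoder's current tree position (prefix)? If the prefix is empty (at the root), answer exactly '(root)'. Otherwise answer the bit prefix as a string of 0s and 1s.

Answer: 10

Derivation:
Bit 0: prefix='1' (no match yet)
Bit 1: prefix='10' (no match yet)
Bit 2: prefix='101' -> emit 'j', reset
Bit 3: prefix='1' (no match yet)
Bit 4: prefix='11' (no match yet)
Bit 5: prefix='110' -> emit 'g', reset
Bit 6: prefix='1' (no match yet)
Bit 7: prefix='11' (no match yet)
Bit 8: prefix='110' -> emit 'g', reset
Bit 9: prefix='1' (no match yet)
Bit 10: prefix='10' (no match yet)
Bit 11: prefix='101' -> emit 'j', reset
Bit 12: prefix='1' (no match yet)
Bit 13: prefix='11' (no match yet)
Bit 14: prefix='110' -> emit 'g', reset
Bit 15: prefix='0' -> emit 'a', reset
Bit 16: prefix='1' (no match yet)
Bit 17: prefix='11' (no match yet)
Bit 18: prefix='110' -> emit 'g', reset
Bit 19: prefix='1' (no match yet)
Bit 20: prefix='10' (no match yet)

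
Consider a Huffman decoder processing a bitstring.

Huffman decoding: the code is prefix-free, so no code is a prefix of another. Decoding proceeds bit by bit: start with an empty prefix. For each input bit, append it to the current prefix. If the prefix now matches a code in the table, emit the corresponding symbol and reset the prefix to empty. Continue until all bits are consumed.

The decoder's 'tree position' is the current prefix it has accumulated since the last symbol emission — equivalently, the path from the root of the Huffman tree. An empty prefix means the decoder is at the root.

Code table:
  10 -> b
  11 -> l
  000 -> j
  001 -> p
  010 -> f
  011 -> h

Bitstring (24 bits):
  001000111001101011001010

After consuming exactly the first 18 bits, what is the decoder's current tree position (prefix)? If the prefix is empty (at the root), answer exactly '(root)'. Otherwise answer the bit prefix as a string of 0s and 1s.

Bit 0: prefix='0' (no match yet)
Bit 1: prefix='00' (no match yet)
Bit 2: prefix='001' -> emit 'p', reset
Bit 3: prefix='0' (no match yet)
Bit 4: prefix='00' (no match yet)
Bit 5: prefix='000' -> emit 'j', reset
Bit 6: prefix='1' (no match yet)
Bit 7: prefix='11' -> emit 'l', reset
Bit 8: prefix='1' (no match yet)
Bit 9: prefix='10' -> emit 'b', reset
Bit 10: prefix='0' (no match yet)
Bit 11: prefix='01' (no match yet)
Bit 12: prefix='011' -> emit 'h', reset
Bit 13: prefix='0' (no match yet)
Bit 14: prefix='01' (no match yet)
Bit 15: prefix='010' -> emit 'f', reset
Bit 16: prefix='1' (no match yet)
Bit 17: prefix='11' -> emit 'l', reset

Answer: (root)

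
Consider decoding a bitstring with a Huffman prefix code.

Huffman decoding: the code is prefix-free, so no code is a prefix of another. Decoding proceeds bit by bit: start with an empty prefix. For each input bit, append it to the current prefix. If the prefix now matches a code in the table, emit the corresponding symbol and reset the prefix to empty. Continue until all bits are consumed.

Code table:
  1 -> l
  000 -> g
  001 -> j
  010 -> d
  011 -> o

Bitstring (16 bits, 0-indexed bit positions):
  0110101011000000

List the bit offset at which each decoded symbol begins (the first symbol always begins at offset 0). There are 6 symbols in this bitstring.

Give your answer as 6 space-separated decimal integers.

Bit 0: prefix='0' (no match yet)
Bit 1: prefix='01' (no match yet)
Bit 2: prefix='011' -> emit 'o', reset
Bit 3: prefix='0' (no match yet)
Bit 4: prefix='01' (no match yet)
Bit 5: prefix='010' -> emit 'd', reset
Bit 6: prefix='1' -> emit 'l', reset
Bit 7: prefix='0' (no match yet)
Bit 8: prefix='01' (no match yet)
Bit 9: prefix='011' -> emit 'o', reset
Bit 10: prefix='0' (no match yet)
Bit 11: prefix='00' (no match yet)
Bit 12: prefix='000' -> emit 'g', reset
Bit 13: prefix='0' (no match yet)
Bit 14: prefix='00' (no match yet)
Bit 15: prefix='000' -> emit 'g', reset

Answer: 0 3 6 7 10 13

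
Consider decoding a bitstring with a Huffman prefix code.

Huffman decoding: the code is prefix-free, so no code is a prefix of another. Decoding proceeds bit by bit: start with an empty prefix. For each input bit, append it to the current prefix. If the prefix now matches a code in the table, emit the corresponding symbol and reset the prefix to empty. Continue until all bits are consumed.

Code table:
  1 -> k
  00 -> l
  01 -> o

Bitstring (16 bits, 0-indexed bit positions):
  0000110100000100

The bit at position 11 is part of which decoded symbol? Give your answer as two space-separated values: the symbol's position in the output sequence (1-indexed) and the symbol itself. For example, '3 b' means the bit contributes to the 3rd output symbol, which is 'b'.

Answer: 7 l

Derivation:
Bit 0: prefix='0' (no match yet)
Bit 1: prefix='00' -> emit 'l', reset
Bit 2: prefix='0' (no match yet)
Bit 3: prefix='00' -> emit 'l', reset
Bit 4: prefix='1' -> emit 'k', reset
Bit 5: prefix='1' -> emit 'k', reset
Bit 6: prefix='0' (no match yet)
Bit 7: prefix='01' -> emit 'o', reset
Bit 8: prefix='0' (no match yet)
Bit 9: prefix='00' -> emit 'l', reset
Bit 10: prefix='0' (no match yet)
Bit 11: prefix='00' -> emit 'l', reset
Bit 12: prefix='0' (no match yet)
Bit 13: prefix='01' -> emit 'o', reset
Bit 14: prefix='0' (no match yet)
Bit 15: prefix='00' -> emit 'l', reset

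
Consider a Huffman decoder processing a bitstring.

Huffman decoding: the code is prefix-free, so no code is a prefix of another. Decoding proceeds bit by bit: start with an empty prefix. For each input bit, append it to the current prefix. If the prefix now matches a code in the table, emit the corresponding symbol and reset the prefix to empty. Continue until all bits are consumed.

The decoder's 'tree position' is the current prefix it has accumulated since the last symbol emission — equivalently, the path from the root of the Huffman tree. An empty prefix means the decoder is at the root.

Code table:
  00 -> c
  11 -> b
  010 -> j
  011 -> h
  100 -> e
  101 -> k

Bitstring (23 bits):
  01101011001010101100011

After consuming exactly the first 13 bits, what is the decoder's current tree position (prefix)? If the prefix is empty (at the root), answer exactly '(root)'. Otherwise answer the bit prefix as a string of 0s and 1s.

Answer: (root)

Derivation:
Bit 0: prefix='0' (no match yet)
Bit 1: prefix='01' (no match yet)
Bit 2: prefix='011' -> emit 'h', reset
Bit 3: prefix='0' (no match yet)
Bit 4: prefix='01' (no match yet)
Bit 5: prefix='010' -> emit 'j', reset
Bit 6: prefix='1' (no match yet)
Bit 7: prefix='11' -> emit 'b', reset
Bit 8: prefix='0' (no match yet)
Bit 9: prefix='00' -> emit 'c', reset
Bit 10: prefix='1' (no match yet)
Bit 11: prefix='10' (no match yet)
Bit 12: prefix='101' -> emit 'k', reset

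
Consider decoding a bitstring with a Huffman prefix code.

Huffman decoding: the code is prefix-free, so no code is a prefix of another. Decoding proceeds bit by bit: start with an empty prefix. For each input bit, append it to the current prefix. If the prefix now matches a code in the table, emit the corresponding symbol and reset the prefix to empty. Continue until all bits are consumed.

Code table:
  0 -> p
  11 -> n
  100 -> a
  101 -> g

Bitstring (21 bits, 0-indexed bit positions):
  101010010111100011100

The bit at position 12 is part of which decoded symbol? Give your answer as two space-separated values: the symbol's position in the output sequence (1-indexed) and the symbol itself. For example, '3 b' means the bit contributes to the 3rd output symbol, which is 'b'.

Bit 0: prefix='1' (no match yet)
Bit 1: prefix='10' (no match yet)
Bit 2: prefix='101' -> emit 'g', reset
Bit 3: prefix='0' -> emit 'p', reset
Bit 4: prefix='1' (no match yet)
Bit 5: prefix='10' (no match yet)
Bit 6: prefix='100' -> emit 'a', reset
Bit 7: prefix='1' (no match yet)
Bit 8: prefix='10' (no match yet)
Bit 9: prefix='101' -> emit 'g', reset
Bit 10: prefix='1' (no match yet)
Bit 11: prefix='11' -> emit 'n', reset
Bit 12: prefix='1' (no match yet)
Bit 13: prefix='10' (no match yet)
Bit 14: prefix='100' -> emit 'a', reset
Bit 15: prefix='0' -> emit 'p', reset
Bit 16: prefix='1' (no match yet)

Answer: 6 a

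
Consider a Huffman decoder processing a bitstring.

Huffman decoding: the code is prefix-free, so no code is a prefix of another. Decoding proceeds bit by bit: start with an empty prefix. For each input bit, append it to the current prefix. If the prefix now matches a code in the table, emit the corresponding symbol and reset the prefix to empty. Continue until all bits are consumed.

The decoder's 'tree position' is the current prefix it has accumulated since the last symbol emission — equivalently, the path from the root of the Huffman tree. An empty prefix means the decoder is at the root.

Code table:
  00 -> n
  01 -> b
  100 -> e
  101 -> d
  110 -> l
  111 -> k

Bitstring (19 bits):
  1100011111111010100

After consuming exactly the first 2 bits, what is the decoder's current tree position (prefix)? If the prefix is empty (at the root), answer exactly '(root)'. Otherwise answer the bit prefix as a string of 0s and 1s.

Bit 0: prefix='1' (no match yet)
Bit 1: prefix='11' (no match yet)

Answer: 11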